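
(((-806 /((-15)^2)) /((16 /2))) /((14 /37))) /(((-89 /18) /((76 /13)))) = 21793 /15575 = 1.40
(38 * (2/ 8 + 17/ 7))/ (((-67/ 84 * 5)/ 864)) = -1477440/ 67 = -22051.34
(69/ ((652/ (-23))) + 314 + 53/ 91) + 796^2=37612224899/ 59332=633928.15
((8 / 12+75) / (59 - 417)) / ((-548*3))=227 / 1765656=0.00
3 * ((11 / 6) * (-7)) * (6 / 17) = -231 / 17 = -13.59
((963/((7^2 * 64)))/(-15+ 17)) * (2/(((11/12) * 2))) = 2889/17248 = 0.17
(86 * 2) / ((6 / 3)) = 86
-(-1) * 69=69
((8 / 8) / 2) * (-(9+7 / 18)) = -4.69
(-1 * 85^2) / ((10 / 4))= -2890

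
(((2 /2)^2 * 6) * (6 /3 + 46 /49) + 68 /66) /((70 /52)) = 784628 /56595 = 13.86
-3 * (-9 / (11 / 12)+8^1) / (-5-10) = -4 / 11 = -0.36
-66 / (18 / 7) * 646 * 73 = -1210388.67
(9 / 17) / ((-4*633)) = -3 / 14348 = -0.00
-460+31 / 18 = -8249 / 18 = -458.28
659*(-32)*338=-7127744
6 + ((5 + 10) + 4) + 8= 33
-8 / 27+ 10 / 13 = 166 / 351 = 0.47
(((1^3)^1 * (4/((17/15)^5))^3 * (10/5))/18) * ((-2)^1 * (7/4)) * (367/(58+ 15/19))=-75996581985351562500000/3197326548536464240781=-23.77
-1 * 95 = -95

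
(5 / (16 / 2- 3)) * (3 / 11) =3 / 11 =0.27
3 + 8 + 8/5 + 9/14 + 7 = 1417/70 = 20.24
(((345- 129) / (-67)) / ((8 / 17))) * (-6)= 2754 / 67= 41.10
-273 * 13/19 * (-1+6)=-17745/19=-933.95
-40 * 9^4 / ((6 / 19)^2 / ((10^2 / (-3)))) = 87723000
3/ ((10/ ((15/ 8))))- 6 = -87/ 16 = -5.44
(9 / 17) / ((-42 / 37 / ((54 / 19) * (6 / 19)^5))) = -0.00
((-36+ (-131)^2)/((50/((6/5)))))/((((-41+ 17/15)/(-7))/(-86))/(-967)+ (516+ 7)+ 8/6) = 1794428055/2289242254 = 0.78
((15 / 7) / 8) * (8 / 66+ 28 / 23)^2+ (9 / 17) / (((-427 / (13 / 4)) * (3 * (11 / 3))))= 2674081211 / 5575695972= 0.48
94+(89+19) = 202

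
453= 453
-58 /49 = -1.18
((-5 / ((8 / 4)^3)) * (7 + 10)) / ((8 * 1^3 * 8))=-85 / 512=-0.17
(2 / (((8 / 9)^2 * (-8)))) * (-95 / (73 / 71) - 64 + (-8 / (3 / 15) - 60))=1516077 / 18688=81.13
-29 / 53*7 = -203 / 53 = -3.83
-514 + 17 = -497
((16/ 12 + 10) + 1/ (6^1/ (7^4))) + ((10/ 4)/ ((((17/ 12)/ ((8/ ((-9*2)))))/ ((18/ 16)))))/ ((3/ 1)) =13981/ 34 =411.21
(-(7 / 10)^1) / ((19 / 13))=-91 / 190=-0.48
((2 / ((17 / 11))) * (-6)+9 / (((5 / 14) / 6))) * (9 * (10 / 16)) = 13716 / 17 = 806.82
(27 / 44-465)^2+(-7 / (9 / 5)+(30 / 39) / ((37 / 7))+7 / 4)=215652.70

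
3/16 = 0.19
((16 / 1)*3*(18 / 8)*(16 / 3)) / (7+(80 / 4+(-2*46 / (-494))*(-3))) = 47424 / 2177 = 21.78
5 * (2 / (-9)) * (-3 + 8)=-5.56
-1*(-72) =72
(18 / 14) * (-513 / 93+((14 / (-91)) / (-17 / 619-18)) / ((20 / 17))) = -2229645213 / 314795390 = -7.08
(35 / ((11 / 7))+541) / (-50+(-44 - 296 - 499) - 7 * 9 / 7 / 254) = -1573784 / 2483965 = -0.63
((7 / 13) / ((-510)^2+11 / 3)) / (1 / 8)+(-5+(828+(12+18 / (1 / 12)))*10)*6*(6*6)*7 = 23127200754864 / 1449149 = 15959160.00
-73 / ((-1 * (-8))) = -73 / 8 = -9.12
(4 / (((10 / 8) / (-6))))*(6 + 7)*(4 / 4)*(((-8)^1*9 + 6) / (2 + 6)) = 10296 / 5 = 2059.20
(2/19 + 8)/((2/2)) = 154/19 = 8.11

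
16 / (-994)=-8 / 497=-0.02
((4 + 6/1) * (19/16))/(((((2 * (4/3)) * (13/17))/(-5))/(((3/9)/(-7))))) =8075/5824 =1.39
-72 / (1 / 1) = -72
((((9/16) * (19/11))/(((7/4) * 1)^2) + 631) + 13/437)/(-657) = -16523263/17194639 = -0.96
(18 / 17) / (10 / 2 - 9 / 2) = 36 / 17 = 2.12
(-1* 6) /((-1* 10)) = 3 /5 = 0.60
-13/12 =-1.08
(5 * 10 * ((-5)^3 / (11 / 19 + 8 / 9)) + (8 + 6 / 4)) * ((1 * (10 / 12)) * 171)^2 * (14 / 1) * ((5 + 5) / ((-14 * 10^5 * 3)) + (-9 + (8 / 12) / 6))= 8623060288947673 / 803200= 10735881833.85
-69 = -69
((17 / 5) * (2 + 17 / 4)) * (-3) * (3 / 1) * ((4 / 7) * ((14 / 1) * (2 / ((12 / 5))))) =-1275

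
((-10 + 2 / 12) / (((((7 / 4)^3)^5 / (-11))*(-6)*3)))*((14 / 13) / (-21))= 348429221888 / 4999182269969979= 0.00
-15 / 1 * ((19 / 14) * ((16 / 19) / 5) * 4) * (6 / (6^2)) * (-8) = 128 / 7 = 18.29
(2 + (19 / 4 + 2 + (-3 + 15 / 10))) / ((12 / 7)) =203 / 48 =4.23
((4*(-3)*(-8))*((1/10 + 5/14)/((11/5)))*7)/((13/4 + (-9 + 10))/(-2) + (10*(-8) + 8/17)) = -1.71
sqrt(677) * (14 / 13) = 14 * sqrt(677) / 13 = 28.02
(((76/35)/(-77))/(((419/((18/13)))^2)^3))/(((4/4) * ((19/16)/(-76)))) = 165435457536/70388712449721923139537655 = 0.00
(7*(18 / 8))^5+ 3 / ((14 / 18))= 6947083449 / 7168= 969180.17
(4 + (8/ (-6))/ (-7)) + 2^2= 172/ 21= 8.19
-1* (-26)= 26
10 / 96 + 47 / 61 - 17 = -47215 / 2928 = -16.13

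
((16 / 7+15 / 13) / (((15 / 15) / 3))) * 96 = 90144 / 91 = 990.59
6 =6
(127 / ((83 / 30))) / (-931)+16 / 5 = 3.15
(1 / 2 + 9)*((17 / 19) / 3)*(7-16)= -51 / 2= -25.50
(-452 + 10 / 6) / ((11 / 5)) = -6755 / 33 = -204.70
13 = 13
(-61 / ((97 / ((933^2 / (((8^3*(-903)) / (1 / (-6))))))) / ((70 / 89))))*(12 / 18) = -29499905 / 285096192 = -0.10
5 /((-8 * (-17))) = 5 /136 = 0.04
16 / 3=5.33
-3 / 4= -0.75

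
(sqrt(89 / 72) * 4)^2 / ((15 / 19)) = 3382 / 135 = 25.05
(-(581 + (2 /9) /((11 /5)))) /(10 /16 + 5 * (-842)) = 460232 /3333825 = 0.14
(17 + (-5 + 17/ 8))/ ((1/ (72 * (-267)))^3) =-100350543708864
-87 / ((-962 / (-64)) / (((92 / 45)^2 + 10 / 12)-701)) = 1307898608 / 324675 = 4028.33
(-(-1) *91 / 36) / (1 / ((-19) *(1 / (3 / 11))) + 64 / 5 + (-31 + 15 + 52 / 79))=-7512505 / 7596756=-0.99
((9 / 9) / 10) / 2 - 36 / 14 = -2.52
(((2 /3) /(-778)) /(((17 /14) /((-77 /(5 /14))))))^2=227768464 /9839648025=0.02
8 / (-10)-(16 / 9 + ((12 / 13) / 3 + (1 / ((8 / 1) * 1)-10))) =32711 / 4680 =6.99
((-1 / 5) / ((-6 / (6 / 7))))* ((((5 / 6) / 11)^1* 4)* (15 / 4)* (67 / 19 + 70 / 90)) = 1840 / 13167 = 0.14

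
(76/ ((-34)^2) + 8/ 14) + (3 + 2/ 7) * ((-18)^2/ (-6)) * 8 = -2870215/ 2023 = -1418.79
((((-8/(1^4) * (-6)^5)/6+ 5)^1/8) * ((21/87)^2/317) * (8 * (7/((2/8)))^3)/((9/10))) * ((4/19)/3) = 446307868160/136764261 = 3263.34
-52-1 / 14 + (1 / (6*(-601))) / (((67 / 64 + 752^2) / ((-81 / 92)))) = -364708844521317 / 7004010731606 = -52.07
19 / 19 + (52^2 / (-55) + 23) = -1384 / 55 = -25.16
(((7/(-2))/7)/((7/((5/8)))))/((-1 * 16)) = 0.00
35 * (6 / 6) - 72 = -37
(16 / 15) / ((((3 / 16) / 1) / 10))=512 / 9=56.89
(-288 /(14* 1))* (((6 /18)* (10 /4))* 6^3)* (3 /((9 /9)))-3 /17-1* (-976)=-1205797 /119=-10132.75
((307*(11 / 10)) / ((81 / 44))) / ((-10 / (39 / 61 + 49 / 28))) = -21656701 / 494100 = -43.83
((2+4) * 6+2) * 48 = 1824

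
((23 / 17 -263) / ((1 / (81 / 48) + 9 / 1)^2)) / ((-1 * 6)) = 540432 / 1140377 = 0.47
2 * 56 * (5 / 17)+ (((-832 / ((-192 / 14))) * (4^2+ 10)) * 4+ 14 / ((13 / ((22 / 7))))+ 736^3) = 398694601.66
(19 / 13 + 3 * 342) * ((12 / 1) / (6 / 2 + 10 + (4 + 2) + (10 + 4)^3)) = 53428 / 11973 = 4.46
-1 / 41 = -0.02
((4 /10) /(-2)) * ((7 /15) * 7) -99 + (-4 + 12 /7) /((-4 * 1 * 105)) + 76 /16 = -1394999 /14700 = -94.90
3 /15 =1 /5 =0.20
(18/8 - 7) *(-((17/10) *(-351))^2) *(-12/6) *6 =-2029490073/100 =-20294900.73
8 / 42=4 / 21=0.19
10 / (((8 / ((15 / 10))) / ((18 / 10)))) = 27 / 8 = 3.38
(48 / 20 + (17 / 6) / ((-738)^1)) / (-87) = -53051 / 1926180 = -0.03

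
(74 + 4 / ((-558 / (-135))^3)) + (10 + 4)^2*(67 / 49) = 20380419 / 59582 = 342.06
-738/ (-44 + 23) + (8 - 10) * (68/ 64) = 1849/ 56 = 33.02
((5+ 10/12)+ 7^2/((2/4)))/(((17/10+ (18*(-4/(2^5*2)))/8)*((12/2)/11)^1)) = 548240/4491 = 122.08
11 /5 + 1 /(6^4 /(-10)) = 7103 /3240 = 2.19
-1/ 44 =-0.02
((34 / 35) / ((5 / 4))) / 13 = 136 / 2275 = 0.06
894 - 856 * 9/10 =618/5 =123.60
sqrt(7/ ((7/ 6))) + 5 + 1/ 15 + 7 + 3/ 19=sqrt(6) + 3484/ 285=14.67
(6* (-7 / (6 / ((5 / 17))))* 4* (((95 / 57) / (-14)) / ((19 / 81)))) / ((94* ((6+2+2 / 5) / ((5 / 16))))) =5625 / 3400544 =0.00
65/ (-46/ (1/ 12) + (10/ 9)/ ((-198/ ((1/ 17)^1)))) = -0.12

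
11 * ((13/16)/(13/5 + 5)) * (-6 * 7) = -15015/304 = -49.39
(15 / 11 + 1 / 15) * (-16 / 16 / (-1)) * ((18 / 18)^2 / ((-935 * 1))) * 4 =-0.01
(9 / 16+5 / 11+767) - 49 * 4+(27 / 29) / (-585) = 189771847 / 331760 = 572.02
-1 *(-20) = 20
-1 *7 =-7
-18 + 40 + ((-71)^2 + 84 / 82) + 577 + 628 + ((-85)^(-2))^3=96938740001093791 / 15463130140625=6269.02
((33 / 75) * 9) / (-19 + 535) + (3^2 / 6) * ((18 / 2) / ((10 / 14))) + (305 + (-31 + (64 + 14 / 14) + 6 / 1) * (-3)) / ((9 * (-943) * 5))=689859461 / 36494100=18.90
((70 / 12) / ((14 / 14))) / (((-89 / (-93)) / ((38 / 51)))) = 20615 / 4539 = 4.54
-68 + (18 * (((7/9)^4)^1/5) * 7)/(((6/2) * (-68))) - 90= -58759627/371790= -158.05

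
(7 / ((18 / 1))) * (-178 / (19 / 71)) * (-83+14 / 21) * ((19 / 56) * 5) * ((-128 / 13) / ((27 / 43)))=-413009840 / 729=-566542.99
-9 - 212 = -221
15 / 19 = 0.79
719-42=677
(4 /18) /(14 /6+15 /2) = 4 /177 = 0.02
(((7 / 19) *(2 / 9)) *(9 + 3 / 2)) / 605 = 49 / 34485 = 0.00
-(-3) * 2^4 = 48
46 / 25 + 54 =1396 / 25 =55.84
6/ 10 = 3/ 5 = 0.60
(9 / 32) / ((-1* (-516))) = 3 / 5504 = 0.00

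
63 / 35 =9 / 5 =1.80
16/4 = 4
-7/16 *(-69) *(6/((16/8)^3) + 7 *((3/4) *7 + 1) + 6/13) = 564627/416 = 1357.28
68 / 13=5.23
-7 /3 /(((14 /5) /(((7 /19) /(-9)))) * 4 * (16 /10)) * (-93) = -5425 /10944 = -0.50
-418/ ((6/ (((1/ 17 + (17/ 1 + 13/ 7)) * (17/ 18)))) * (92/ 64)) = -3763672/ 4347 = -865.81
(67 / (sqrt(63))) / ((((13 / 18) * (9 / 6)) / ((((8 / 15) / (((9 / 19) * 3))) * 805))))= 936928 * sqrt(7) / 1053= 2354.11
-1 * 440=-440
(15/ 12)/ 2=0.62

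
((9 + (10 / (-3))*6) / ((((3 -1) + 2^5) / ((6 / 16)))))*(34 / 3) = -11 / 8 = -1.38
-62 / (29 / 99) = -6138 / 29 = -211.66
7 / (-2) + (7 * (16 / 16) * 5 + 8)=79 / 2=39.50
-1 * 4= -4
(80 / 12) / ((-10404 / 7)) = -35 / 7803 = -0.00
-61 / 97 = -0.63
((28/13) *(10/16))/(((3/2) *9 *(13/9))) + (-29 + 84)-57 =-1.93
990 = 990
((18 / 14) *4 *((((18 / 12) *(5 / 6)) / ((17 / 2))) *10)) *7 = 900 / 17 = 52.94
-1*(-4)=4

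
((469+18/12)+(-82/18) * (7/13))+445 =213653/234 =913.05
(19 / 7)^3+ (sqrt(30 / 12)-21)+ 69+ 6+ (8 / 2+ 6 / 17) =sqrt(10) / 2+ 456859 / 5831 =79.93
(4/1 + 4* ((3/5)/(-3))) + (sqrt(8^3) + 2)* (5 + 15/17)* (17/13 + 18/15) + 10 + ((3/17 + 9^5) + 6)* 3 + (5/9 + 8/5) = 52160* sqrt(2)/221 + 1762357301/9945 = 177544.17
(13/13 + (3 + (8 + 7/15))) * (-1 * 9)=-112.20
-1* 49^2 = -2401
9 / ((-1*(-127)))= 9 / 127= 0.07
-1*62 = -62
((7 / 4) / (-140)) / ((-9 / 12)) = 1 / 60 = 0.02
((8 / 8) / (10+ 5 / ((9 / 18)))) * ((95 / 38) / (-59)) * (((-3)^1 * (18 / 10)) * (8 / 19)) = 27 / 5605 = 0.00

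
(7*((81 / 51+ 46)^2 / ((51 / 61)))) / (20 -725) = -279463387 / 10390995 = -26.89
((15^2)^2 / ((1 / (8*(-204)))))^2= 6826064400000000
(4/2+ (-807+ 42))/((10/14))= -5341/5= -1068.20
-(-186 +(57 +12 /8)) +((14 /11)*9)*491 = 126537 /22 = 5751.68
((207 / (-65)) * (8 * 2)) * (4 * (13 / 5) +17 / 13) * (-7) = 17643024 / 4225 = 4175.86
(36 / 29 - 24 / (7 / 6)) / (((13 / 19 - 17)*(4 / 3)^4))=1509759 / 4027520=0.37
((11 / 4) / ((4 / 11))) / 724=121 / 11584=0.01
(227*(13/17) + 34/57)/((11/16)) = 2700560/10659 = 253.36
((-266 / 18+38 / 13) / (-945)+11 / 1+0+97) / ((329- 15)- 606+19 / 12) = -47769628 / 128439675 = -0.37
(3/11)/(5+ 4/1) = 1/33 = 0.03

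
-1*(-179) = 179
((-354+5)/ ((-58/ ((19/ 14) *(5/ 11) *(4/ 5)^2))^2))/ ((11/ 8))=-16126592/ 1371229475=-0.01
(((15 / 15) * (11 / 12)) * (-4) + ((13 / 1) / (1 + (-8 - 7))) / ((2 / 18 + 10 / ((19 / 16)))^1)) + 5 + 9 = 626537 / 61278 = 10.22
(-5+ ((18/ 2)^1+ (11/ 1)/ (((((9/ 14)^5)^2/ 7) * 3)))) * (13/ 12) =72521961999383/ 31381059609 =2311.01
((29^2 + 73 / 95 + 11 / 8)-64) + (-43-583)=116389 / 760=153.14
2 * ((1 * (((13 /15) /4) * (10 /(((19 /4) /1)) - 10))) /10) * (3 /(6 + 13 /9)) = -351 /2546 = -0.14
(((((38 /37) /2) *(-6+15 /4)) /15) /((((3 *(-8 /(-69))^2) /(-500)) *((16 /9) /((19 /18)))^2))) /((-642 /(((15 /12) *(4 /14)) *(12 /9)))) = -453551375 /1816199168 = -0.25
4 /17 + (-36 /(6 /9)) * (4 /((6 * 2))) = -302 /17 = -17.76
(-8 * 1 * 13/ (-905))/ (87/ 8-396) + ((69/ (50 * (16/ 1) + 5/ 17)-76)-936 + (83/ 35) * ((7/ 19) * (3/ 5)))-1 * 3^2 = -18857927243849/ 18481100025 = -1020.39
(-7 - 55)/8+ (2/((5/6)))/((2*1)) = -131/20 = -6.55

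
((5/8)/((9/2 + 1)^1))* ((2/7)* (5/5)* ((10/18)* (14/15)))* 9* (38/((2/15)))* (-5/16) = -2375/176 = -13.49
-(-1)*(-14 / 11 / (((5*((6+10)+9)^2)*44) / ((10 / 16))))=-0.00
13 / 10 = 1.30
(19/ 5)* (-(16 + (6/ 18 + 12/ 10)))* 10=-9994/ 15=-666.27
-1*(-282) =282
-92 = -92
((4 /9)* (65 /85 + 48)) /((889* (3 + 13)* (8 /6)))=829 /725424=0.00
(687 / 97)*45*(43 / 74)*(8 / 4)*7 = 9305415 / 3589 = 2592.76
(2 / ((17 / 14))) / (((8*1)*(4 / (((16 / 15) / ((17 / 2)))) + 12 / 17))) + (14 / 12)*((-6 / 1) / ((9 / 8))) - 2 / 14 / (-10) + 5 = -159731 / 132930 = -1.20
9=9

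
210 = 210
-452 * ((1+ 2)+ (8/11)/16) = -15142/11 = -1376.55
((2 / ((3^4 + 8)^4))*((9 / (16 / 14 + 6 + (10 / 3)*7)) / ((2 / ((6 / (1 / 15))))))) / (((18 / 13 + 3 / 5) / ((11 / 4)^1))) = 405405 / 690666588928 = 0.00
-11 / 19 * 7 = -77 / 19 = -4.05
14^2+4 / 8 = 196.50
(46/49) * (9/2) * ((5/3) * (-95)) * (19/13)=-622725/637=-977.59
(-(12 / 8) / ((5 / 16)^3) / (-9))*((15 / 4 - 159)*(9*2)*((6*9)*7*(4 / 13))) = -2884460544 / 1625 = -1775052.64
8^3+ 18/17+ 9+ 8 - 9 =521.06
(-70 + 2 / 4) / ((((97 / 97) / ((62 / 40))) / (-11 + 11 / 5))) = 47399 / 50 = 947.98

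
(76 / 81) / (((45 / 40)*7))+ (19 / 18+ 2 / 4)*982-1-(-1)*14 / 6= 1529.01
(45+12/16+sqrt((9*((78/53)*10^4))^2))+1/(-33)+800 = 932556655/6996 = 133298.55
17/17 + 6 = 7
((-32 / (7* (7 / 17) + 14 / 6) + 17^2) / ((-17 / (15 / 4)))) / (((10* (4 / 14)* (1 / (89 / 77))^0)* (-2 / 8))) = 6639 / 76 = 87.36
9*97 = 873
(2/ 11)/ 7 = 2/ 77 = 0.03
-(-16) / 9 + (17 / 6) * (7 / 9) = 215 / 54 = 3.98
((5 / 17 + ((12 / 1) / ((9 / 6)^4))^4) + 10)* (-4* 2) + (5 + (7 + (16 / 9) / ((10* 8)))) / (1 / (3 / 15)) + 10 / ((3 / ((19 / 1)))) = -60795275497 / 225862425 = -269.17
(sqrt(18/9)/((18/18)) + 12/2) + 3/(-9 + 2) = sqrt(2) + 39/7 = 6.99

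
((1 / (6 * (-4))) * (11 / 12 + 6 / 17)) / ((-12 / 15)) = 1295 / 19584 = 0.07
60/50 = 6/5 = 1.20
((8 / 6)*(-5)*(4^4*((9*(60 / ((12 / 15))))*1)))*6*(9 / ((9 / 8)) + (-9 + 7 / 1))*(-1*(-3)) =-124416000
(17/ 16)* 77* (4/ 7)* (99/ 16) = 18513/ 64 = 289.27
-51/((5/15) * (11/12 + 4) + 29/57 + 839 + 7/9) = -11628/191959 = -0.06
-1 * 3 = -3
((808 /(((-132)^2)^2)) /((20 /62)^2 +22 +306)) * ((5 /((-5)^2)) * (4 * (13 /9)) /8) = 1261793 /1076919490563840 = 0.00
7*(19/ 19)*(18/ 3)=42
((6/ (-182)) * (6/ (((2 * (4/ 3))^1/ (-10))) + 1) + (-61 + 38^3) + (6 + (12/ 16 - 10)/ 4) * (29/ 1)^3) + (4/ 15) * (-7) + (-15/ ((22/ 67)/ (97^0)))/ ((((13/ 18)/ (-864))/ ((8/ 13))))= 557085741781/ 3123120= 178374.75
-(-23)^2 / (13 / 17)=-8993 / 13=-691.77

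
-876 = -876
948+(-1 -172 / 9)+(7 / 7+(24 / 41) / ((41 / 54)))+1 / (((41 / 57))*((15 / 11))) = 70401241 / 75645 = 930.68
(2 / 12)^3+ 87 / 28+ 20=34945 / 1512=23.11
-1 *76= -76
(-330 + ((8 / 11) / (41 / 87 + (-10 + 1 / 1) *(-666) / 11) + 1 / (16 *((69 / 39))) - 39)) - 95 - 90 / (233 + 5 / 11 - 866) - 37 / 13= -4053818650766617 / 8686744100944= -466.67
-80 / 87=-0.92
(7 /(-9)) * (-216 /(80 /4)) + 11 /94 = 4003 /470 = 8.52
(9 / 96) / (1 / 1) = 3 / 32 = 0.09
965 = 965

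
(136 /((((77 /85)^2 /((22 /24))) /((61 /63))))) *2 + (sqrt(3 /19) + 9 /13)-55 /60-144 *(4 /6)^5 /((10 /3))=sqrt(57) /19 + 7635396997 /26486460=288.67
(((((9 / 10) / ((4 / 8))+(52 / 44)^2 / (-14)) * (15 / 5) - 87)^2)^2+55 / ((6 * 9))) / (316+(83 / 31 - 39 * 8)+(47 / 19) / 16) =3682419753801708977232413783 / 559193510658327496875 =6585233.35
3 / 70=0.04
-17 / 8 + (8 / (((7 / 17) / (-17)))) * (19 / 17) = -20791 / 56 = -371.27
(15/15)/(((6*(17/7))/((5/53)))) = 35/5406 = 0.01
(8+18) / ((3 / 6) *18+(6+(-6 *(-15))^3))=26 / 729015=0.00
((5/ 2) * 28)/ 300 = 7/ 30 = 0.23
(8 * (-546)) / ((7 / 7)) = -4368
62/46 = 31/23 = 1.35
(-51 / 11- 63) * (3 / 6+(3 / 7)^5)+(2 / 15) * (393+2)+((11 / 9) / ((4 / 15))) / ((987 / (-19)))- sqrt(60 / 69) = 5562530497 / 312811884- 2 * sqrt(115) / 23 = 16.85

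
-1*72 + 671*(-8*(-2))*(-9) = -96696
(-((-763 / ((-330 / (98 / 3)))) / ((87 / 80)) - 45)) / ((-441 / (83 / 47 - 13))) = -71696 / 115101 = -0.62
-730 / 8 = -365 / 4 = -91.25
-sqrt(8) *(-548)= 1096 *sqrt(2)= 1549.98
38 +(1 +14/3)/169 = 19283/507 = 38.03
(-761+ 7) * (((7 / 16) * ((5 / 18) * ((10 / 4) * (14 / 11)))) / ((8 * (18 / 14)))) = -28.35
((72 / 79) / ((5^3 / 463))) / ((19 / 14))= 466704 / 187625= 2.49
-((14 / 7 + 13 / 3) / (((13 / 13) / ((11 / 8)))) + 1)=-233 / 24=-9.71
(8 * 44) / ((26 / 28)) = 4928 / 13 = 379.08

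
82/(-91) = -82/91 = -0.90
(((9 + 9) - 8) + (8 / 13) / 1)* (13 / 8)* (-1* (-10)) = 345 / 2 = 172.50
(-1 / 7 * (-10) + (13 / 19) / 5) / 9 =347 / 1995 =0.17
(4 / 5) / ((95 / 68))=272 / 475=0.57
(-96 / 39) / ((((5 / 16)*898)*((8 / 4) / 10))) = -256 / 5837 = -0.04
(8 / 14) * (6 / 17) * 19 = 456 / 119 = 3.83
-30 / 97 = -0.31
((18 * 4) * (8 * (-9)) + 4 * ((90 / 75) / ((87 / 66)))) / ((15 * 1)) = -250384 / 725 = -345.36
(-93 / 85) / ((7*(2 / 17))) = -93 / 70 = -1.33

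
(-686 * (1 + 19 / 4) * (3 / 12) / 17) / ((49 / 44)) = -1771 / 34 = -52.09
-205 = -205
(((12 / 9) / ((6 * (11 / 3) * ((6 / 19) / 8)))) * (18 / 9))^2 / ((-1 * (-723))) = 0.01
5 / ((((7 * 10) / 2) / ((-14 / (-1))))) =2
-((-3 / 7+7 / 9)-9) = 545 / 63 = 8.65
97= 97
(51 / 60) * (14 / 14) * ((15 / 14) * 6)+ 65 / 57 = 10541 / 1596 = 6.60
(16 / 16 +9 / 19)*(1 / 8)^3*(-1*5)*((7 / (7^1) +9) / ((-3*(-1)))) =-175 / 3648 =-0.05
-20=-20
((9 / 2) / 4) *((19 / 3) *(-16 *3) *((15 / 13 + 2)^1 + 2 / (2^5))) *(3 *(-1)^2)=-343197 / 104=-3299.97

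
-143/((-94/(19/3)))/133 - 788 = -1555369/1974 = -787.93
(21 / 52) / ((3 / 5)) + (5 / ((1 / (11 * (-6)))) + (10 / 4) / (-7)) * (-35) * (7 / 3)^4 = 1443604085 / 4212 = 342736.01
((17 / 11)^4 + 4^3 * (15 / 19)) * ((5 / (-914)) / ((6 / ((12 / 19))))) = -78211295 / 2415428257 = -0.03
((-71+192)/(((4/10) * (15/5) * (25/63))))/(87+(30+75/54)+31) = 1.70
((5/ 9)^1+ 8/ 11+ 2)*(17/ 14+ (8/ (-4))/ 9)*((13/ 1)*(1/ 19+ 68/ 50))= 1288625/ 21546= 59.81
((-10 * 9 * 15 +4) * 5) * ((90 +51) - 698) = 3748610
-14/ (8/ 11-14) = 77/ 73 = 1.05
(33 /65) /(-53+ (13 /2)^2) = -0.05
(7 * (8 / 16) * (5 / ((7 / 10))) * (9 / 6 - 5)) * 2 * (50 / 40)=-875 / 4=-218.75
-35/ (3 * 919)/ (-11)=0.00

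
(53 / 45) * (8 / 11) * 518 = 219632 / 495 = 443.70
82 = 82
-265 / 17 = -15.59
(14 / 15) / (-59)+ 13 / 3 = 3821 / 885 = 4.32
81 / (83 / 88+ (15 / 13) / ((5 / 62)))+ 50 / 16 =1177487 / 139576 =8.44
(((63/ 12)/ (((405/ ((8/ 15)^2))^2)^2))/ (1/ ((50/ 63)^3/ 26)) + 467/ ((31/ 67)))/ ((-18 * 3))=-21373100529446531881328071/ 1143487177164290757093750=-18.69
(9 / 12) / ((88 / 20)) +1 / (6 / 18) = 279 / 88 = 3.17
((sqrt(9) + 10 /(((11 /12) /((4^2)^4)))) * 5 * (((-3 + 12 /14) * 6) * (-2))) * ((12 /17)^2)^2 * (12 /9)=1644456038400 /54043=30428659.37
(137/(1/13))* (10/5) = 3562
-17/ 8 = -2.12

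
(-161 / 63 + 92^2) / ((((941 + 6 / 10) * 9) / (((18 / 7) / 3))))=4945 / 5778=0.86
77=77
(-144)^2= 20736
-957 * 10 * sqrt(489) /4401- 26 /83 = -3190 * sqrt(489) /1467- 26 /83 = -48.40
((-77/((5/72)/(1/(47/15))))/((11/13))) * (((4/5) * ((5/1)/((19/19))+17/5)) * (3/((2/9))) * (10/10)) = -44579808/1175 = -37940.26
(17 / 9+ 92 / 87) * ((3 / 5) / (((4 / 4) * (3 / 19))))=14611 / 1305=11.20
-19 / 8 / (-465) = 19 / 3720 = 0.01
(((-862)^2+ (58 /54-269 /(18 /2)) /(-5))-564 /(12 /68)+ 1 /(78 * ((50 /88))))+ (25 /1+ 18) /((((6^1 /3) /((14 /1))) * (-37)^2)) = 8887847670467 /12012975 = 739854.01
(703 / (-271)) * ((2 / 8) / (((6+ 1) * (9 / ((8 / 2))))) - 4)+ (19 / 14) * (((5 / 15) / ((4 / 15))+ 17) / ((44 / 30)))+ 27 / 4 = 33.97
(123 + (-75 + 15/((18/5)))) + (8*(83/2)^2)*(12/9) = 110537/6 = 18422.83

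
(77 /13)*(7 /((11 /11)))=539 /13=41.46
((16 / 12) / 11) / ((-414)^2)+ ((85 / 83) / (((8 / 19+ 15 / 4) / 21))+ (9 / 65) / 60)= 249484856894161 / 48365461673100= 5.16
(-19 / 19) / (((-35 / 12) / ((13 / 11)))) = 156 / 385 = 0.41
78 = 78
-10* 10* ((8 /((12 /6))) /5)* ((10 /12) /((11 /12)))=-800 /11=-72.73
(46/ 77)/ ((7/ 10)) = 460/ 539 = 0.85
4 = 4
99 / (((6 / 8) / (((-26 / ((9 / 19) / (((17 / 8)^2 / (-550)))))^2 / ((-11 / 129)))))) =-219107905627 / 696960000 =-314.38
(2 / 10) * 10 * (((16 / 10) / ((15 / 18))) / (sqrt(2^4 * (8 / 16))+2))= 0.80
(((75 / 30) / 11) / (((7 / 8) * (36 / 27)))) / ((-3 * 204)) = -5 / 15708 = -0.00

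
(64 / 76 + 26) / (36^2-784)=255 / 4864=0.05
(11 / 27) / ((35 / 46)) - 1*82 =-76984 / 945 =-81.46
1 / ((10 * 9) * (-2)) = -1 / 180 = -0.01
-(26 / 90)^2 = -0.08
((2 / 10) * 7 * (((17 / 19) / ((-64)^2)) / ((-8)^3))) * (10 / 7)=-17 / 19922944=-0.00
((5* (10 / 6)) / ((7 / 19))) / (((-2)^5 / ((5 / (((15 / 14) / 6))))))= -475 / 24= -19.79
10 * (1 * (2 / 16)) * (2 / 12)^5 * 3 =0.00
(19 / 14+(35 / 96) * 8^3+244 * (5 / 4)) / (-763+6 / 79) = -1635853 / 2531382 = -0.65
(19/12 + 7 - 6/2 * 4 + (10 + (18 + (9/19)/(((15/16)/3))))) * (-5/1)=-29753/228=-130.50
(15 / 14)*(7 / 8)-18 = -273 / 16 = -17.06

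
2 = 2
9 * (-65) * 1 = -585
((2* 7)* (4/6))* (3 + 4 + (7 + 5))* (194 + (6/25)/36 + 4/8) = 7760816/225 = 34492.52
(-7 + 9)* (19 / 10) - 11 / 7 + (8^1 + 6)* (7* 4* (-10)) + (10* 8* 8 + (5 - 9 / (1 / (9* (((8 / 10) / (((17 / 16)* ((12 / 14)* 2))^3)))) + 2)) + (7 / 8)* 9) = -228134162341 / 69807080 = -3268.07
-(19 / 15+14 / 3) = -5.93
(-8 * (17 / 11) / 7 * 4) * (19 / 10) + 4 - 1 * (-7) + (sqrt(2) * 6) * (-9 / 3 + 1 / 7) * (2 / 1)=-240 * sqrt(2) / 7 - 933 / 385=-50.91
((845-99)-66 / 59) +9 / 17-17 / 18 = 13440595 / 18054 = 744.47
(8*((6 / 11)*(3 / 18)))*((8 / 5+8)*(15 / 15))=384 / 55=6.98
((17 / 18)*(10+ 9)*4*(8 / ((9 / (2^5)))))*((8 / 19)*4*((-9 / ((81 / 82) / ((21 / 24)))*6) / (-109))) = 1509.00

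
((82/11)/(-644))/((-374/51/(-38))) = -2337/38962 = -0.06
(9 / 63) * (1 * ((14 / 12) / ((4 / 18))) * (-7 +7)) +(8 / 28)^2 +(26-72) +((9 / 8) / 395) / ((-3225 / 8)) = -955406397 / 20806625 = -45.92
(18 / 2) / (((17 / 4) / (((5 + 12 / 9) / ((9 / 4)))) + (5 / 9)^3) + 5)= 1994544 / 1480691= 1.35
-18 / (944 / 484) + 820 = 95671 / 118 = 810.77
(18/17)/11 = 18/187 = 0.10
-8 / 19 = -0.42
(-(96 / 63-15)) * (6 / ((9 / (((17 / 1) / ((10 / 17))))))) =81787 / 315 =259.64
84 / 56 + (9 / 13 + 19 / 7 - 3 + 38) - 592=-100481 / 182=-552.09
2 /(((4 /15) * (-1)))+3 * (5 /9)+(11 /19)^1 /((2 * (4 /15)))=-2165 /456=-4.75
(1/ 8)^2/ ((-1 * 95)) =-1/ 6080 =-0.00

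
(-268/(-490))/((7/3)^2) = 1206/12005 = 0.10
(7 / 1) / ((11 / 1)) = 0.64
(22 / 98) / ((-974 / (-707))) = 1111 / 6818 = 0.16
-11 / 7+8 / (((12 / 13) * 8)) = -41 / 84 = -0.49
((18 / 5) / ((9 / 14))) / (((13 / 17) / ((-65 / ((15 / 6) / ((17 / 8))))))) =-2023 / 5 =-404.60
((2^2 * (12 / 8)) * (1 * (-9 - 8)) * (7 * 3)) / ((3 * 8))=-357 / 4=-89.25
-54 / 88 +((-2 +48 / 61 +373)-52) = 856661 / 2684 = 319.17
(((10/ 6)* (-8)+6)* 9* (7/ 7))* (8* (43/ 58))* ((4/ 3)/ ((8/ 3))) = -5676/ 29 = -195.72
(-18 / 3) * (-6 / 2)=18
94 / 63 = 1.49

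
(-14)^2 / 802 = 98 / 401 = 0.24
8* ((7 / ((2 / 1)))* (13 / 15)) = 364 / 15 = 24.27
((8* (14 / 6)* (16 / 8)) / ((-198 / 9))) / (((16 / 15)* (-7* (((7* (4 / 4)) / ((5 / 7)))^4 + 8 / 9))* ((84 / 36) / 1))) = 84375 / 7990784186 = 0.00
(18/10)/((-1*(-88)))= 9/440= 0.02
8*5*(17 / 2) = 340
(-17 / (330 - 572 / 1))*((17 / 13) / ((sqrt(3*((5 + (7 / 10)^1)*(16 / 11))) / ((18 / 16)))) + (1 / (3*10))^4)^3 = 18698350236437299 / 825925212684000000000000 + 35319106003809083*sqrt(2090) / 895488735398400000000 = 0.00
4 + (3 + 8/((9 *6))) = 193/27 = 7.15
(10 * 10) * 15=1500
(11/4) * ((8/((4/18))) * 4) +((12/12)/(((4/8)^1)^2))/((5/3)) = 1992/5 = 398.40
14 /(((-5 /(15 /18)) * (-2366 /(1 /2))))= 1 /2028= 0.00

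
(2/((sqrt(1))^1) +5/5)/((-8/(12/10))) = -9/20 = -0.45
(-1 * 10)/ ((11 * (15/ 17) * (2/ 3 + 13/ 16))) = -544/ 781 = -0.70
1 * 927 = 927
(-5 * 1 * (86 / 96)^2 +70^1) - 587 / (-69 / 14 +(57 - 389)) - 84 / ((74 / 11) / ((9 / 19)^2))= 9425164434523 / 145163448576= 64.93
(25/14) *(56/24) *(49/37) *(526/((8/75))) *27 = 217468125/296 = 734689.61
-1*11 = -11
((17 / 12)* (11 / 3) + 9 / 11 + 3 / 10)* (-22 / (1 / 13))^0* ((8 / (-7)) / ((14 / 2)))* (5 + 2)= -24998 / 3465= -7.21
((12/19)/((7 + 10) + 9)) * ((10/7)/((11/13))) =60/1463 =0.04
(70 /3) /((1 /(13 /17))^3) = 153790 /14739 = 10.43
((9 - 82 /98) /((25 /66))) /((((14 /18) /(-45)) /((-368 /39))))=52462080 /4459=11765.44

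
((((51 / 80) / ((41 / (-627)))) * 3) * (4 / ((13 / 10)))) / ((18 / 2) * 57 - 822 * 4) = 31977 / 986050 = 0.03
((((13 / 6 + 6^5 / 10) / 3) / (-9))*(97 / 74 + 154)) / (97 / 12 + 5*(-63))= 29872861 / 2044065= 14.61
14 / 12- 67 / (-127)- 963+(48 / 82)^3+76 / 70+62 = -1650670328129 / 1838123070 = -898.02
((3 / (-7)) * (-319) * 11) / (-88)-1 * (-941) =51739 / 56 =923.91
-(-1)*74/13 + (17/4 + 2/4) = 543/52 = 10.44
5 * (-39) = -195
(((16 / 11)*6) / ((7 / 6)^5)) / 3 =248832 / 184877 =1.35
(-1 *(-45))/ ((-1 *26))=-45/ 26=-1.73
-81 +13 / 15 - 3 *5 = -1427 / 15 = -95.13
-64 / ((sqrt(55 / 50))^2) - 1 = -651 / 11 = -59.18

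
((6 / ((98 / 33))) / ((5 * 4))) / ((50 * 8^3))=99 / 25088000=0.00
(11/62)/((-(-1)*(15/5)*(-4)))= -11/744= -0.01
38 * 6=228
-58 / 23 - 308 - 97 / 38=-273627 / 874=-313.07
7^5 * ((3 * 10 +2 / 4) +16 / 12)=3210137 / 6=535022.83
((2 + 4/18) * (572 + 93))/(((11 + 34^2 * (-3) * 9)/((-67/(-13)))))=-891100/3650517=-0.24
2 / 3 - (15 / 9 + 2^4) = -17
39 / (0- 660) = -13 / 220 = -0.06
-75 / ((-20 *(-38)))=-15 / 152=-0.10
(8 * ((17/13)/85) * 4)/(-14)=-16/455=-0.04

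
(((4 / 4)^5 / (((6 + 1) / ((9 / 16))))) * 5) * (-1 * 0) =0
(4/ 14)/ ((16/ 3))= 3/ 56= 0.05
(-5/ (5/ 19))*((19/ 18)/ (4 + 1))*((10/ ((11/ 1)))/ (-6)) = 361/ 594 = 0.61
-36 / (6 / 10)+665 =605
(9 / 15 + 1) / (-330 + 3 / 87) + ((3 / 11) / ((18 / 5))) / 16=-5767 / 50524320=-0.00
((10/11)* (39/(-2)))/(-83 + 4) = 195/869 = 0.22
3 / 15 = 1 / 5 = 0.20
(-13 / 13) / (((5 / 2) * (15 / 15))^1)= -2 / 5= -0.40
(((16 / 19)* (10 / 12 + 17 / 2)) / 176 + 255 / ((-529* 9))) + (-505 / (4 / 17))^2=24445775047427 / 5306928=4606389.05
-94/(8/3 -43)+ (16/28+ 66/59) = 200924/49973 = 4.02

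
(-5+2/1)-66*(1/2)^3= -45/4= -11.25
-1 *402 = -402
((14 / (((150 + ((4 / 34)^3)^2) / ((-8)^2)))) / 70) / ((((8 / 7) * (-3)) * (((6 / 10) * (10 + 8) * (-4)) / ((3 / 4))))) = 168962983 / 391028624712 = 0.00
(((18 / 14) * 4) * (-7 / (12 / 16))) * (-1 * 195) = 9360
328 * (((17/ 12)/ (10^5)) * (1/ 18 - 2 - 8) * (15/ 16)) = -124763/ 2880000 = -0.04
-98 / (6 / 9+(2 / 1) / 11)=-231 / 2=-115.50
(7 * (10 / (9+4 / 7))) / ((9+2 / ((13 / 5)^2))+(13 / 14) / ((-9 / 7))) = 1490580 / 1747427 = 0.85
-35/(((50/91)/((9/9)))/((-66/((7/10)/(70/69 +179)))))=24866842/23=1081167.04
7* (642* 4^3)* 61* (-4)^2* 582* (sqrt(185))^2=30224391966720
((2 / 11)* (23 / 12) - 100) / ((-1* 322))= 6577 / 21252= 0.31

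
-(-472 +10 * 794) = -7468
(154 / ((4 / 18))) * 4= 2772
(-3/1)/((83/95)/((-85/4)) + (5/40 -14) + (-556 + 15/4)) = 193800/36574331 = 0.01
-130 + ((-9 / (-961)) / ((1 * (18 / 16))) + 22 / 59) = -7349256 / 56699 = -129.62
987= 987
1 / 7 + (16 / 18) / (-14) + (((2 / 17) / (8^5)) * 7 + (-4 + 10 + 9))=264602041 / 17547264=15.08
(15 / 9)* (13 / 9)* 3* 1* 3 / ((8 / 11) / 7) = 5005 / 24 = 208.54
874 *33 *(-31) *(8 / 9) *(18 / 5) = -14305632 / 5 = -2861126.40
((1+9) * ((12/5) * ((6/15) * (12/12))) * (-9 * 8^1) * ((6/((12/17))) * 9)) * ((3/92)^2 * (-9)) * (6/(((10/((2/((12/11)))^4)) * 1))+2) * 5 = 234983673/10580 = 22210.18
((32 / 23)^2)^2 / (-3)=-1048576 / 839523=-1.25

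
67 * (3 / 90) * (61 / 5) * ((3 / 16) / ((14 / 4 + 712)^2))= 4087 / 409552200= 0.00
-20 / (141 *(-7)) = 20 / 987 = 0.02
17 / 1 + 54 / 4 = 61 / 2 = 30.50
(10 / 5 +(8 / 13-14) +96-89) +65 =788 / 13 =60.62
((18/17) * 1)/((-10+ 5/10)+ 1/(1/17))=12/85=0.14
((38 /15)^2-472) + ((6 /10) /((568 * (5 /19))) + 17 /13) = -154267807 /332280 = -464.27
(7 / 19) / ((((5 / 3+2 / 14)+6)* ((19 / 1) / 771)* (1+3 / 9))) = 340011 / 236816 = 1.44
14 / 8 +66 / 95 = 929 / 380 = 2.44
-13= -13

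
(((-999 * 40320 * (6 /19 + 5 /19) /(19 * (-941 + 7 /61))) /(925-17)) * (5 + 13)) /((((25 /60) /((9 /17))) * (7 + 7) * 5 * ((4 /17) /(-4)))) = -93824609472 /11758165295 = -7.98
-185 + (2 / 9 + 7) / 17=-28240 / 153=-184.58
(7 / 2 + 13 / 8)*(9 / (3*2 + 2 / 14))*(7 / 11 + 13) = 193725 / 1892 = 102.39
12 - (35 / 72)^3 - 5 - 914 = -338578811 / 373248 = -907.11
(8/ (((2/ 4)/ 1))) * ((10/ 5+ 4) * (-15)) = -1440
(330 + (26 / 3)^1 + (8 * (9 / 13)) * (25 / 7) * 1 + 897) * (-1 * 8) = -2741896 / 273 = -10043.58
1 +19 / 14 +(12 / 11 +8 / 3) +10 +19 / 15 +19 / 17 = 726457 / 39270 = 18.50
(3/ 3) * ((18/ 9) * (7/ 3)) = 14/ 3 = 4.67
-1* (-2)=2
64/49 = 1.31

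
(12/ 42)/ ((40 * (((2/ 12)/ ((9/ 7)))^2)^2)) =2125764/ 84035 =25.30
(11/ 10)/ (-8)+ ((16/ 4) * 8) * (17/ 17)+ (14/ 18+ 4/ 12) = 23741/ 720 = 32.97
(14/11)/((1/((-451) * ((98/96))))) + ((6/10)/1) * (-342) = -94939/120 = -791.16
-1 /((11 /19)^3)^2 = -47045881 /1771561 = -26.56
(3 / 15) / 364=0.00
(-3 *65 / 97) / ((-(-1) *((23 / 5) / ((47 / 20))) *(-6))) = 3055 / 17848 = 0.17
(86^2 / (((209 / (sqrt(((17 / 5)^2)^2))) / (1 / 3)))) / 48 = 534361 / 188100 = 2.84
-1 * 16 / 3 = -16 / 3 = -5.33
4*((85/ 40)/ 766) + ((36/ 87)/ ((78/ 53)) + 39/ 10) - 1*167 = -470159437/ 2887820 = -162.81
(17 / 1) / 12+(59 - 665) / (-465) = 5059 / 1860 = 2.72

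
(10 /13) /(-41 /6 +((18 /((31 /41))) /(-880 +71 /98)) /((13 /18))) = -53424780 /477193793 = -0.11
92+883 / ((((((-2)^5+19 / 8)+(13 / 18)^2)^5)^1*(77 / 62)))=16899415904642740742349988 / 183689371300481543289023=92.00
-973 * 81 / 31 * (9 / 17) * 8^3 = -363170304 / 527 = -689127.71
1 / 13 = 0.08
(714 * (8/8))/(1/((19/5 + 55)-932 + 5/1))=-3099474/5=-619894.80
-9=-9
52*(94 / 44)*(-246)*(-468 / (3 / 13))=609641136 / 11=55421921.45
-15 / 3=-5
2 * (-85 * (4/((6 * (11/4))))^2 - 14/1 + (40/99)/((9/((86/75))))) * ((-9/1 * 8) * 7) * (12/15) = 1247698816/81675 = 15276.39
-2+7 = 5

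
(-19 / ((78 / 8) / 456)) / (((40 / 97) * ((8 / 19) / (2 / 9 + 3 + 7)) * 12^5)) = -15302429 / 72783360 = -0.21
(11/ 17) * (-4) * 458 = -20152/ 17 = -1185.41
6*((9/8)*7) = 189/4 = 47.25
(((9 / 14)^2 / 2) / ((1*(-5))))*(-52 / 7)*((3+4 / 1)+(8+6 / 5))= 85293 / 17150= 4.97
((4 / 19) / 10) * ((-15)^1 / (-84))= 1 / 266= 0.00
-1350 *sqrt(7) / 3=-450 *sqrt(7)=-1190.59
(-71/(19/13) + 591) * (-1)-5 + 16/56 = -72769/133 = -547.14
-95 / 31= -3.06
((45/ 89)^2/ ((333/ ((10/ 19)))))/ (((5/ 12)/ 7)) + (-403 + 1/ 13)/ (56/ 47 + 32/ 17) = -11651856433803/ 88894943332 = -131.07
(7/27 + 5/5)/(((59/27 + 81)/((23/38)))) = 391/42674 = 0.01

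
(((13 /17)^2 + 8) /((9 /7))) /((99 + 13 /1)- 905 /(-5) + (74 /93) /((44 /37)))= 0.02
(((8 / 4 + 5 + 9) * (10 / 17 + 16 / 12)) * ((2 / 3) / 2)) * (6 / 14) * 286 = 64064 / 51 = 1256.16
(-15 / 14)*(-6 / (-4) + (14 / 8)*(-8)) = 13.39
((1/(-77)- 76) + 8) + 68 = -1/77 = -0.01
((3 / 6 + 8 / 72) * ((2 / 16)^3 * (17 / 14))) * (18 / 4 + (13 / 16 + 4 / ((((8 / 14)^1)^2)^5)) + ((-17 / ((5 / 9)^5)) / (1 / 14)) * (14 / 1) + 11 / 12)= -89.68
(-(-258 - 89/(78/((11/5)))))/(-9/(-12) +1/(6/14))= 203198/2405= 84.49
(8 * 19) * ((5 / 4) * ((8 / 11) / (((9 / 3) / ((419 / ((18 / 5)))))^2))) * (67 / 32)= 27936144125 / 64152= 435468.02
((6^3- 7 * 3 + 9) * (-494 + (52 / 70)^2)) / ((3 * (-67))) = 613496 / 1225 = 500.81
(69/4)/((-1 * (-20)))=69/80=0.86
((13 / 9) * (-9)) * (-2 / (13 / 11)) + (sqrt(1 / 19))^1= 22.23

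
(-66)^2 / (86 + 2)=99 / 2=49.50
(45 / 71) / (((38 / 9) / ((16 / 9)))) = 360 / 1349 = 0.27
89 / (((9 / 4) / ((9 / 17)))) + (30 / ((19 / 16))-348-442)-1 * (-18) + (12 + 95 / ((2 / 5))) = -307687 / 646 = -476.30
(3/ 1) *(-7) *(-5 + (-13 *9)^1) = 2562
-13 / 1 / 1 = -13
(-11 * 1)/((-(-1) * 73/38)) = -418/73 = -5.73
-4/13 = -0.31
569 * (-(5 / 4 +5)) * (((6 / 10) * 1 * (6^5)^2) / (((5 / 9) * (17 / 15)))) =-3483531982080 / 17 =-204913646004.71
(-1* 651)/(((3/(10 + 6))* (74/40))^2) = -22220800/4107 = -5410.47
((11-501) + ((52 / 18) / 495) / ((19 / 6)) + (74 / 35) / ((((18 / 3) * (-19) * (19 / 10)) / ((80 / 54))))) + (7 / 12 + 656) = 7500869197 / 45031140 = 166.57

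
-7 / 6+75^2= 5623.83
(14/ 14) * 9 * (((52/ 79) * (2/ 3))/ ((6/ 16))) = 832/ 79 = 10.53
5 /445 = 1 /89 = 0.01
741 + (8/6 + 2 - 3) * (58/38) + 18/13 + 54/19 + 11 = 560741/741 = 756.74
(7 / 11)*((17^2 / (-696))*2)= -2023 / 3828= -0.53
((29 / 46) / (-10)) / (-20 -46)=29 / 30360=0.00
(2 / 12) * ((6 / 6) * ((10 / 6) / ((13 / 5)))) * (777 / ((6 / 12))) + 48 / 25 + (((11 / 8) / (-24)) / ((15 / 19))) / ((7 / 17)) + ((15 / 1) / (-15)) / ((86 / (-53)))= 168.39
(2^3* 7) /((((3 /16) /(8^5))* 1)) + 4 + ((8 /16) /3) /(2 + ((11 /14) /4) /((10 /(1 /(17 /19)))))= 188384446540 /19249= 9786713.42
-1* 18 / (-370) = 0.05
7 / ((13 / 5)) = 35 / 13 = 2.69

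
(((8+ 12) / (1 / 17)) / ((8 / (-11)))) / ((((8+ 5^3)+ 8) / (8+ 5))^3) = -2054195 / 5606442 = -0.37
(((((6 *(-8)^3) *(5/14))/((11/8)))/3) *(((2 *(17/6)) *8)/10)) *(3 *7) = -25320.73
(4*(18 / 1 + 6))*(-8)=-768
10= 10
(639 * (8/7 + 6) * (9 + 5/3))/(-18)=-56800/21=-2704.76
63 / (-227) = -63 / 227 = -0.28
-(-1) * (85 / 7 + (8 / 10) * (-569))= -15507 / 35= -443.06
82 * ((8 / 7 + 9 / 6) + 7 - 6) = 298.71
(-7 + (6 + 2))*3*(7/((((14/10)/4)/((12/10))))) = 72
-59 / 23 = -2.57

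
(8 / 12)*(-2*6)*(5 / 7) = -40 / 7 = -5.71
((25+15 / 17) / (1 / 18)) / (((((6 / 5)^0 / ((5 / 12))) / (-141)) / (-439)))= 204266700 / 17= 12015688.24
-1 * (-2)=2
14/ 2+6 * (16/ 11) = 15.73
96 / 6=16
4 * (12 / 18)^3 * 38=1216 / 27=45.04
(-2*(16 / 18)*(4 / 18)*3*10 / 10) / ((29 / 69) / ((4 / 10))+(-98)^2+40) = -1472 / 11979153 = -0.00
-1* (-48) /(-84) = -0.57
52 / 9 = 5.78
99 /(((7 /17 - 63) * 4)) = -1683 /4256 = -0.40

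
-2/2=-1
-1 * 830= -830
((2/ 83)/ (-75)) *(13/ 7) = -26/ 43575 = -0.00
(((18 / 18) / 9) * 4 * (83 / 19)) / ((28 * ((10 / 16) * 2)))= 332 / 5985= 0.06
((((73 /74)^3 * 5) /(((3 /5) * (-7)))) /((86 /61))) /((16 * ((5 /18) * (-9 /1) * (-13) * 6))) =-118650185 /456664755456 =-0.00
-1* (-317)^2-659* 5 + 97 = -103687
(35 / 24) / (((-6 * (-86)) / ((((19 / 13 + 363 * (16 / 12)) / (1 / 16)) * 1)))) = 220885 / 10062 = 21.95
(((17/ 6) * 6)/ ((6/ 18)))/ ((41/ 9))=459/ 41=11.20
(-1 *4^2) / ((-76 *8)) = 1 / 38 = 0.03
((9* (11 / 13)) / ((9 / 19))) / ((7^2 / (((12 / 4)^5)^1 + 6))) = 52041 / 637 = 81.70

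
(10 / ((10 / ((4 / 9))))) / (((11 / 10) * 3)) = 40 / 297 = 0.13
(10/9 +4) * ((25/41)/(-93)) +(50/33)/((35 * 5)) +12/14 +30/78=41802295/34351317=1.22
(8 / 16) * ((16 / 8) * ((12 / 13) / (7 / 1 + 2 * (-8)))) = -4 / 39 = -0.10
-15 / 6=-5 / 2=-2.50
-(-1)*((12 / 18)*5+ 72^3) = 373251.33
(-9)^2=81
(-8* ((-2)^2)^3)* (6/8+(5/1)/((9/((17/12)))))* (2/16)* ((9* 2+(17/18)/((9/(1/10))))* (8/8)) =-19373528/10935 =-1771.70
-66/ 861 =-0.08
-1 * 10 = -10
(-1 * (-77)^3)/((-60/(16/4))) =-456533/15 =-30435.53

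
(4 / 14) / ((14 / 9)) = 9 / 49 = 0.18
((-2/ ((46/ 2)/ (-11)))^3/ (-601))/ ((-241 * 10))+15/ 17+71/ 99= 23720303776912/ 14829589961505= 1.60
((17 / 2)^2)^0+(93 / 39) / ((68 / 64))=717 / 221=3.24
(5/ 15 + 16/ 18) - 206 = -1843/ 9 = -204.78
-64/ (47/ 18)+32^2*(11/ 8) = 65024/ 47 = 1383.49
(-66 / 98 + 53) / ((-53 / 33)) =-84612 / 2597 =-32.58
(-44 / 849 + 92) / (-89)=-78064 / 75561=-1.03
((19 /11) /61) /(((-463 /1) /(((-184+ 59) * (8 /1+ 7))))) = 35625 /310673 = 0.11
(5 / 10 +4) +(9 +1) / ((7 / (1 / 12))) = 97 / 21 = 4.62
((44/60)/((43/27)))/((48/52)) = 0.50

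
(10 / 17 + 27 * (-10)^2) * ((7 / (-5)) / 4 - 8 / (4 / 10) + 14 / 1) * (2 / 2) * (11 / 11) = -583057 / 34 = -17148.74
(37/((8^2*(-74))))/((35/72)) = -0.02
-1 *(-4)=4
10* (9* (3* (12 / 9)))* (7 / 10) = 252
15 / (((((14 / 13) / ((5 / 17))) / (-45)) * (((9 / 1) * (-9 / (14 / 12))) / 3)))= 1625 / 204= 7.97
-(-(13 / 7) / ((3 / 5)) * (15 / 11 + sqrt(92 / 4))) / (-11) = -1.73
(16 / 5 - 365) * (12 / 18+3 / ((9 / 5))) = -4221 / 5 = -844.20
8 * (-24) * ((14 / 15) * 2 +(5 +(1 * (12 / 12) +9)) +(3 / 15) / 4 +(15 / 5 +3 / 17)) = -65584 / 17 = -3857.88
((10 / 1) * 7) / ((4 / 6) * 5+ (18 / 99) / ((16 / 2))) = 9240 / 443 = 20.86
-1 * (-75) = 75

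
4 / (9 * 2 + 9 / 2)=8 / 45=0.18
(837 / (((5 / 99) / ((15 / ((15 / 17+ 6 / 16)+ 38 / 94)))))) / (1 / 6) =9533885328 / 10621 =897644.79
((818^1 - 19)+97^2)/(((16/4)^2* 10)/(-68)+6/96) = -2776576/623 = -4456.78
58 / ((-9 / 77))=-4466 / 9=-496.22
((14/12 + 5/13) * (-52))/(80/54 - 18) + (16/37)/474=9551225/1955487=4.88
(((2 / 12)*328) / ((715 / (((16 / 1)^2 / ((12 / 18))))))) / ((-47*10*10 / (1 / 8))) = -656 / 840125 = -0.00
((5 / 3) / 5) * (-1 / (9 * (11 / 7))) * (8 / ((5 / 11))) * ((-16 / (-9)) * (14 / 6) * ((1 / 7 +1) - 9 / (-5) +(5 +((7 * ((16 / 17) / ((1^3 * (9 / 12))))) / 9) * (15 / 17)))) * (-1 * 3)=718124288 / 15801075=45.45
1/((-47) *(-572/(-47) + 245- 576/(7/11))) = 7/213183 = 0.00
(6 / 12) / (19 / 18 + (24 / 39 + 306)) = 117 / 71995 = 0.00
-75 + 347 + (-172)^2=29856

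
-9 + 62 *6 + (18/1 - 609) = -228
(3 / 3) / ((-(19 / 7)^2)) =-0.14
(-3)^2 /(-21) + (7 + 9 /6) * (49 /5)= 5801 /70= 82.87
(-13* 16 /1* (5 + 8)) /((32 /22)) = -1859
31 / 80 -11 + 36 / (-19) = -19011 / 1520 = -12.51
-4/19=-0.21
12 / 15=4 / 5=0.80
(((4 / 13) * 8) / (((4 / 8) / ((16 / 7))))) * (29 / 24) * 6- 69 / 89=654457 / 8099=80.81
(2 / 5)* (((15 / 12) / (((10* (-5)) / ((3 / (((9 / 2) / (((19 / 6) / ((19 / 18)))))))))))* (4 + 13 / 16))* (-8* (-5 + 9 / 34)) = -12397 / 3400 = -3.65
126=126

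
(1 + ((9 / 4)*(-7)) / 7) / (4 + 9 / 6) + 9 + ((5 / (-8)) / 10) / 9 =13885 / 1584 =8.77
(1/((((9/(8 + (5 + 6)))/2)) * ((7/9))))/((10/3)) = 57/35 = 1.63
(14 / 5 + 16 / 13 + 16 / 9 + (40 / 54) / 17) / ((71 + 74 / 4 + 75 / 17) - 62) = 349196 / 1904175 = 0.18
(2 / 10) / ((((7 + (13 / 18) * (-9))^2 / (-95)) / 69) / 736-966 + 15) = -3859584 / 18352321921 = -0.00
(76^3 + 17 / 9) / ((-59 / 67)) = -264703667 / 531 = -498500.31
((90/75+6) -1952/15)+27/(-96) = -59143/480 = -123.21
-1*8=-8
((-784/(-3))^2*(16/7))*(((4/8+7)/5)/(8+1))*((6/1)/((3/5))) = 260171.85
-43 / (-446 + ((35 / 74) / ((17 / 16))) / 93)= 2515371 / 26089382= 0.10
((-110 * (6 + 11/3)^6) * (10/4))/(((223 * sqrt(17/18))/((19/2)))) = -3107951852225 * sqrt(34)/1842426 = -9836117.02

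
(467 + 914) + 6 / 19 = 26245 / 19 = 1381.32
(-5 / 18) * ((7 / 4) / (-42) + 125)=-14995 / 432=-34.71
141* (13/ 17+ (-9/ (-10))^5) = 324840453/ 1700000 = 191.08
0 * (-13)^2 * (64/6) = 0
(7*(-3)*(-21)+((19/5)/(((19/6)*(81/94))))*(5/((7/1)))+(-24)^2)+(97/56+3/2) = 220585/216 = 1021.23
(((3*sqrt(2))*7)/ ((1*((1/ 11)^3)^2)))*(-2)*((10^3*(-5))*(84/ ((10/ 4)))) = 12500134416000*sqrt(2) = 17677859622593.89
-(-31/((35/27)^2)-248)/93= 10529/3675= 2.87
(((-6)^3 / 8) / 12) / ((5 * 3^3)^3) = -1 / 1093500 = -0.00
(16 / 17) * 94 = 1504 / 17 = 88.47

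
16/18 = 8/9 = 0.89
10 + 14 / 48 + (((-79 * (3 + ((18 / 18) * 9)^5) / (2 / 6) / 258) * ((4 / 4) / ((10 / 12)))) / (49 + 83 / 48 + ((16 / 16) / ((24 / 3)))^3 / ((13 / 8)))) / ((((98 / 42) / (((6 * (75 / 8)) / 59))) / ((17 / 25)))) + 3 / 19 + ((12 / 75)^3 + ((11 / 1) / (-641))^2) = -325452841081110596376821 / 940446281756695875000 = -346.06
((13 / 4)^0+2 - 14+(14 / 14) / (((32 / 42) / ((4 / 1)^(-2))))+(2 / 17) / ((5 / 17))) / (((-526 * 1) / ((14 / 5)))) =0.06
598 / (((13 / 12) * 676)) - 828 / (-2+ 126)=-30705 / 5239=-5.86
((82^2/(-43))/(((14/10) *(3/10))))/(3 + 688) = -336200/623973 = -0.54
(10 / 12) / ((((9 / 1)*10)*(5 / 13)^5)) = 371293 / 337500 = 1.10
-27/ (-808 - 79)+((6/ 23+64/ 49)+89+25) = 115556857/ 999649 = 115.60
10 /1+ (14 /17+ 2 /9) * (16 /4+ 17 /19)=14650 /969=15.12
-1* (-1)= 1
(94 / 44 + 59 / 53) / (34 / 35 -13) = -315 / 1166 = -0.27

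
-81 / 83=-0.98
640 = 640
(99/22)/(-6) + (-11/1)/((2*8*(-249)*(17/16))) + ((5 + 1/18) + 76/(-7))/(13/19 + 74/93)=-482229091/103313420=-4.67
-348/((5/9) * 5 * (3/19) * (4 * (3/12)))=-19836/25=-793.44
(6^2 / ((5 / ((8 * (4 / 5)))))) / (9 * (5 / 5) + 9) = 64 / 25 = 2.56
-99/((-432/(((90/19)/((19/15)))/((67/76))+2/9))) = 281303/274968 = 1.02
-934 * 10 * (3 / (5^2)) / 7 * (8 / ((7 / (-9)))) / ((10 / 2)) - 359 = -36287 / 1225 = -29.62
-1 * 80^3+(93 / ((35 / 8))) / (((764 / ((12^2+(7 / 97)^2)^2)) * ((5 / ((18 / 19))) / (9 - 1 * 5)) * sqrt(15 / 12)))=-512000+1966884061032864 * sqrt(5) / 11244546626215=-511608.87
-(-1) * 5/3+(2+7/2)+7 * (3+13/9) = 689/18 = 38.28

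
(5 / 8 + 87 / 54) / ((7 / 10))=115 / 36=3.19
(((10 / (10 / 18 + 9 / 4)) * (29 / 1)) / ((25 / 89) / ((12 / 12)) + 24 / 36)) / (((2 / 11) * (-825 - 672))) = -464580 / 1159177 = -0.40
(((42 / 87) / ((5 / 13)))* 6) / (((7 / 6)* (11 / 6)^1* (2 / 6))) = 16848 / 1595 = 10.56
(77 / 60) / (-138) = -77 / 8280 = -0.01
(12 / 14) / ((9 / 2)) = 4 / 21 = 0.19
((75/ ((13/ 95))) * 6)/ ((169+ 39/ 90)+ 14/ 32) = 10260000/ 529997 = 19.36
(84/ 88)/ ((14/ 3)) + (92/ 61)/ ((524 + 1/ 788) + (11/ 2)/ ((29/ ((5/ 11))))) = 6667574299/ 32144783748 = 0.21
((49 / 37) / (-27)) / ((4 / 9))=-49 / 444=-0.11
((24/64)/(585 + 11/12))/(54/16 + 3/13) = 0.00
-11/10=-1.10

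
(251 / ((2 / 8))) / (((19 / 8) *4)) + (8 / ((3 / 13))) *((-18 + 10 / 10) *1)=-27568 / 57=-483.65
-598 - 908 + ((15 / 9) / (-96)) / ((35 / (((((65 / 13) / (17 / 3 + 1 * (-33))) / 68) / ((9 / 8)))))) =-6348476731 / 4215456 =-1506.00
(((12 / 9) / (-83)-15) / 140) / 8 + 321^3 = 9224279775941 / 278880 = 33076160.99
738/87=246/29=8.48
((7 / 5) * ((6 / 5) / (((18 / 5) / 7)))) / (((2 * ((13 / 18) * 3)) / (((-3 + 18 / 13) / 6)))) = -0.20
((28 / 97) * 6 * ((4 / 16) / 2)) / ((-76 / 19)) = -21 / 388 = -0.05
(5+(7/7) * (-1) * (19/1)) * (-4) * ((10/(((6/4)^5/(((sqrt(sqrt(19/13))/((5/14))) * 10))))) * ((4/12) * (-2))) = -1003520 * 13^(3/4) * 19^(1/4)/9477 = -1513.56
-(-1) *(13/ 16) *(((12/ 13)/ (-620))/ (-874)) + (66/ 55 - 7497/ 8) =-2028636153/ 2167520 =-935.92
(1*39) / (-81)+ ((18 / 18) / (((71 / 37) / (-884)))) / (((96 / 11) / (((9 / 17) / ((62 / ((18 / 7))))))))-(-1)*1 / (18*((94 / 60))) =-251048429 / 156411864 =-1.61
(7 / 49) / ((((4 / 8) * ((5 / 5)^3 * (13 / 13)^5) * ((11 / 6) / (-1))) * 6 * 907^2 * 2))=-1 / 63343973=-0.00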